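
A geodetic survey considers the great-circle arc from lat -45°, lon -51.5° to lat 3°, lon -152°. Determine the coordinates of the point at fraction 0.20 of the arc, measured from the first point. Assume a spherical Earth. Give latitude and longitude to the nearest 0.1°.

≈ lat -43.4°, lon -79.3°

Convert each endpoint to a unit vector on the sphere (x = cos φ cos λ, y = cos φ sin λ, z = sin φ).
The central angle between the endpoints is δ = arccos(p₁·p₂) ≈ 1.737 rad (99.5°).
Interpolate at f = 0.20 with slerp weights a = sin((1−f)δ)/sin δ ≈ 0.997, b = sin(fδ)/sin δ ≈ 0.345.
p = a·p₁ + b·p₂ ≈ (0.135, -0.714, -0.687); φ = arcsin(p_z) ≈ -43.41°, λ = atan2(p_y, p_x) ≈ -79.32°.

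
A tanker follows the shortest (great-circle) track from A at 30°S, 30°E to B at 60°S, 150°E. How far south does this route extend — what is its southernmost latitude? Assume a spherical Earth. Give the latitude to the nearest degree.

≈ 67°S

The great circle lies in the plane with unit normal n̂ = (p₁ × p₂)/|p₁ × p₂|.
Here n̂_z ≈ +0.384; the vertex latitude is φ_max = arccos|n̂_z| ≈ 67.4°.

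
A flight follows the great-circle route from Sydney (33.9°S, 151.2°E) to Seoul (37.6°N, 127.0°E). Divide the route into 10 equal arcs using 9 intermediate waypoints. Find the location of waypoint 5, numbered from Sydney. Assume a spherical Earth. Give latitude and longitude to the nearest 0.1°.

≈ (1.9°N, 139.4°E)

From cos δ = sin φ₁ sin φ₂ + cos φ₁ cos φ₂ cos Δλ, the central angle is δ ≈ 1.308 rad (75.0°).
Interpolate at f = 5/10 with slerp weights a = sin((1−f)δ)/sin δ ≈ 0.630, b = sin(fδ)/sin δ ≈ 0.630.
p = a·p₁ + b·p₂ ≈ (-0.759, 0.651, 0.033); φ = arcsin(p_z) ≈ 1.89°, λ = atan2(p_y, p_x) ≈ 139.39°.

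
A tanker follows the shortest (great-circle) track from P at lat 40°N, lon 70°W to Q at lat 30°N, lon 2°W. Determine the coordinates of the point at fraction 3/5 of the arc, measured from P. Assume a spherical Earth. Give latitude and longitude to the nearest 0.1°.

The haversine formula gives a central angle δ ≈ 0.964 rad (55.3°) between the endpoints.
Interpolate at f = 3/5 with slerp weights a = sin((1−f)δ)/sin δ ≈ 0.458, b = sin(fδ)/sin δ ≈ 0.666.
p = a·p₁ + b·p₂ ≈ (0.696, -0.350, 0.627); φ = arcsin(p_z) ≈ 38.84°, λ = atan2(p_y, p_x) ≈ -26.68°.

≈ lat 38.8°N, lon 26.7°W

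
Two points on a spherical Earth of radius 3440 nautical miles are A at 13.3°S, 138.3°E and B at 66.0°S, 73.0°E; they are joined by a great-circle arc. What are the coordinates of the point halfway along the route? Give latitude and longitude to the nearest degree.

From cos δ = sin φ₁ sin φ₂ + cos φ₁ cos φ₂ cos Δλ, the central angle is δ ≈ 1.186 rad (67.9°).
Interpolate at f = 1/2 with slerp weights a = sin((1−f)δ)/sin δ ≈ 0.603, b = sin(fδ)/sin δ ≈ 0.603.
p = a·p₁ + b·p₂ ≈ (-0.366, 0.625, -0.689); φ = arcsin(p_z) ≈ -43.59°, λ = atan2(p_y, p_x) ≈ 120.39°.

≈ 44°S, 120°E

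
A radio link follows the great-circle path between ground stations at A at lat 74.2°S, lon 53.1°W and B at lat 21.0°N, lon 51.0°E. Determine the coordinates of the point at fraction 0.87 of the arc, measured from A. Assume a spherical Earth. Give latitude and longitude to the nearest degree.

Convert each endpoint to a unit vector on the sphere (x = cos φ cos λ, y = cos φ sin λ, z = sin φ).
The central angle between the endpoints is δ = arccos(p₁·p₂) ≈ 1.990 rad (114.0°).
Interpolate at f = 0.87 with slerp weights a = sin((1−f)δ)/sin δ ≈ 0.280, b = sin(fδ)/sin δ ≈ 1.081.
p = a·p₁ + b·p₂ ≈ (0.681, 0.723, 0.118); φ = arcsin(p_z) ≈ 6.77°, λ = atan2(p_y, p_x) ≈ 46.73°.

≈ lat 7°N, lon 47°E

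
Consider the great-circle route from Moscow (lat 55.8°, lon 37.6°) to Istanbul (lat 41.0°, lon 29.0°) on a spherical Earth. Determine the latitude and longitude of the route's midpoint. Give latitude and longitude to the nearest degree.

The haversine formula gives a central angle δ ≈ 0.276 rad (15.8°) between the endpoints.
Interpolate at f = 1/2 with slerp weights a = sin((1−f)δ)/sin δ ≈ 0.505, b = sin(fδ)/sin δ ≈ 0.505.
p = a·p₁ + b·p₂ ≈ (0.558, 0.358, 0.749); φ = arcsin(p_z) ≈ 48.48°, λ = atan2(p_y, p_x) ≈ 32.67°.

≈ lat 48°, lon 33°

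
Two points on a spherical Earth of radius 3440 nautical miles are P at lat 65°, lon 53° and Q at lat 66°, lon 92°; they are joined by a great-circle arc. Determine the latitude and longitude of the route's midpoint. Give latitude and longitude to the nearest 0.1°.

≈ lat 66.8°, lon 72.1°

Write both endpoints as unit vectors p₁, p₂ with components (cos φ cos λ, cos φ sin λ, sin φ).
The central angle between the endpoints is δ = arccos(p₁·p₂) ≈ 0.278 rad (15.9°).
Interpolate at f = 1/2 with slerp weights a = sin((1−f)δ)/sin δ ≈ 0.505, b = sin(fδ)/sin δ ≈ 0.505.
p = a·p₁ + b·p₂ ≈ (0.121, 0.376, 0.919); φ = arcsin(p_z) ≈ 66.75°, λ = atan2(p_y, p_x) ≈ 72.11°.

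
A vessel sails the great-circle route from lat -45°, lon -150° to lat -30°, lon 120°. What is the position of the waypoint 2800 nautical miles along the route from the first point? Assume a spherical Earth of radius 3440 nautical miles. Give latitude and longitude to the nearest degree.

≈ lat -43°, lon 143°

The haversine formula gives a central angle δ ≈ 1.209 rad (69.3°) between the endpoints. The total great-circle distance is δ·R ≈ 1.209 × 3440 ≈ 4160 nmi, so the target fraction is f = 2800/4160 ≈ 0.673.
Interpolate at f ≈ 0.673 with slerp weights a = sin((1−f)δ)/sin δ ≈ 0.412, b = sin(fδ)/sin δ ≈ 0.777.
p = a·p₁ + b·p₂ ≈ (-0.589, 0.437, -0.680); φ = arcsin(p_z) ≈ -42.83°, λ = atan2(p_y, p_x) ≈ 143.40°.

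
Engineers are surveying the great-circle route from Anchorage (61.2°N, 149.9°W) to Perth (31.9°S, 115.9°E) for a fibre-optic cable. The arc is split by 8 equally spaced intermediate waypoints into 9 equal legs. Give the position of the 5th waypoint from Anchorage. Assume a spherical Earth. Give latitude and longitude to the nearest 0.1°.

≈ 14.4°N, 143.0°E

Write both endpoints as unit vectors p₁, p₂ with components (cos φ cos λ, cos φ sin λ, sin φ).
The central angle between the endpoints is δ = arccos(p₁·p₂) ≈ 2.086 rad (119.5°).
Interpolate at f = 5/9 with slerp weights a = sin((1−f)δ)/sin δ ≈ 0.920, b = sin(fδ)/sin δ ≈ 1.053.
p = a·p₁ + b·p₂ ≈ (-0.774, 0.582, 0.249); φ = arcsin(p_z) ≈ 14.43°, λ = atan2(p_y, p_x) ≈ 143.04°.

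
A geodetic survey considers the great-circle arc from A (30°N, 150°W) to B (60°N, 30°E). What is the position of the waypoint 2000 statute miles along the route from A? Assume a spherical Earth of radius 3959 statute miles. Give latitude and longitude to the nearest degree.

≈ (59°N, 150°W)

From cos δ = sin φ₁ sin φ₂ + cos φ₁ cos φ₂ cos Δλ, the central angle is δ ≈ 1.571 rad (90.0°). The total great-circle distance is δ·R ≈ 1.571 × 3959 ≈ 6219 mi, so the target fraction is f = 2000/6219 ≈ 0.322.
Interpolate at f ≈ 0.322 with slerp weights a = sin((1−f)δ)/sin δ ≈ 0.875, b = sin(fδ)/sin δ ≈ 0.484.
p = a·p₁ + b·p₂ ≈ (-0.447, -0.258, 0.857); φ = arcsin(p_z) ≈ 58.94°, λ = atan2(p_y, p_x) ≈ -150.00°.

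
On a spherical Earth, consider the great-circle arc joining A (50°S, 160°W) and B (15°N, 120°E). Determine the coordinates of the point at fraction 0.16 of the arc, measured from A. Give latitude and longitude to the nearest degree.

≈ (44°S, 180°E)

From cos δ = sin φ₁ sin φ₂ + cos φ₁ cos φ₂ cos Δλ, the central angle is δ ≈ 1.661 rad (95.2°).
Interpolate at f = 0.16 with slerp weights a = sin((1−f)δ)/sin δ ≈ 0.989, b = sin(fδ)/sin δ ≈ 0.264.
p = a·p₁ + b·p₂ ≈ (-0.725, 0.003, -0.689); φ = arcsin(p_z) ≈ -43.56°, λ = atan2(p_y, p_x) ≈ 179.74°.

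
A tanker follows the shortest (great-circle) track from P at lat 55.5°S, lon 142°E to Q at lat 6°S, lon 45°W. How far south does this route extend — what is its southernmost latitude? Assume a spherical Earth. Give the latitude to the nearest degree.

≈ 86°S

The great circle lies in the plane with unit normal n̂ = (p₁ × p₂)/|p₁ × p₂|.
Here n̂_z ≈ +0.078; the vertex latitude is φ_max = arccos|n̂_z| ≈ 85.5°.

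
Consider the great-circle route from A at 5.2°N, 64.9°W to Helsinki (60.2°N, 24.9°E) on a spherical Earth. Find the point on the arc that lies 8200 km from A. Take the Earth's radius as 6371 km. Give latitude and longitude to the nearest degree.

≈ 59°N, 2°E

The haversine formula gives a central angle δ ≈ 1.490 rad (85.4°) between the endpoints. The total great-circle distance is δ·R ≈ 1.490 × 6371 ≈ 9495 km, so the target fraction is f = 8200/9495 ≈ 0.864.
Interpolate at f ≈ 0.864 with slerp weights a = sin((1−f)δ)/sin δ ≈ 0.203, b = sin(fδ)/sin δ ≈ 0.963.
p = a·p₁ + b·p₂ ≈ (0.520, 0.019, 0.854); φ = arcsin(p_z) ≈ 58.66°, λ = atan2(p_y, p_x) ≈ 2.08°.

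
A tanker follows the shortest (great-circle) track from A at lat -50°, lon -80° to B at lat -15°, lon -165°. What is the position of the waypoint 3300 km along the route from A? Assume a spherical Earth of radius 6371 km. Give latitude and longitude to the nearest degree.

≈ lat -44°, lon -124°

Convert each endpoint to a unit vector on the sphere (x = cos φ cos λ, y = cos φ sin λ, z = sin φ).
The central angle between the endpoints is δ = arccos(p₁·p₂) ≈ 1.316 rad (75.4°). The total great-circle distance is δ·R ≈ 1.316 × 6371 ≈ 8382 km, so the target fraction is f = 3300/8382 ≈ 0.394.
Interpolate at f ≈ 0.394 with slerp weights a = sin((1−f)δ)/sin δ ≈ 0.740, b = sin(fδ)/sin δ ≈ 0.512.
p = a·p₁ + b·p₂ ≈ (-0.395, -0.596, -0.699); φ = arcsin(p_z) ≈ -44.35°, λ = atan2(p_y, p_x) ≈ -123.52°.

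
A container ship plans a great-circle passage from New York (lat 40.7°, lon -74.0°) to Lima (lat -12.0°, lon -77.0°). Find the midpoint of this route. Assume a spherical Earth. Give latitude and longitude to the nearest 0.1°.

≈ lat 14.4°, lon -75.7°

Convert each endpoint to a unit vector on the sphere (x = cos φ cos λ, y = cos φ sin λ, z = sin φ).
The central angle between the endpoints is δ = arccos(p₁·p₂) ≈ 0.921 rad (52.8°).
Interpolate at f = 1/2 with slerp weights a = sin((1−f)δ)/sin δ ≈ 0.558, b = sin(fδ)/sin δ ≈ 0.558.
p = a·p₁ + b·p₂ ≈ (0.239, -0.939, 0.248); φ = arcsin(p_z) ≈ 14.35°, λ = atan2(p_y, p_x) ≈ -75.69°.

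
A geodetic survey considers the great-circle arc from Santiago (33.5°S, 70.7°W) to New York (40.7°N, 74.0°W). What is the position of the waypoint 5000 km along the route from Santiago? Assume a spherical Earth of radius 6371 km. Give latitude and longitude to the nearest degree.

≈ (11°N, 73°W)

The haversine formula gives a central angle δ ≈ 1.296 rad (74.3°) between the endpoints. The total great-circle distance is δ·R ≈ 1.296 × 6371 ≈ 8258 km, so the target fraction is f = 5000/8258 ≈ 0.606.
Interpolate at f ≈ 0.606 with slerp weights a = sin((1−f)δ)/sin δ ≈ 0.508, b = sin(fδ)/sin δ ≈ 0.734.
p = a·p₁ + b·p₂ ≈ (0.294, -0.935, 0.198); φ = arcsin(p_z) ≈ 11.43°, λ = atan2(p_y, p_x) ≈ -72.57°.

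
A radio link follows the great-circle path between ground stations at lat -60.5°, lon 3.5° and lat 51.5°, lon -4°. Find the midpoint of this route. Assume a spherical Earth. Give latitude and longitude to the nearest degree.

≈ lat -5°, lon -1°

From cos δ = sin φ₁ sin φ₂ + cos φ₁ cos φ₂ cos Δλ, the central angle is δ ≈ 1.958 rad (112.2°).
Interpolate at f = 1/2 with slerp weights a = sin((1−f)δ)/sin δ ≈ 0.896, b = sin(fδ)/sin δ ≈ 0.896.
p = a·p₁ + b·p₂ ≈ (0.997, -0.012, -0.079); φ = arcsin(p_z) ≈ -4.51°, λ = atan2(p_y, p_x) ≈ -0.69°.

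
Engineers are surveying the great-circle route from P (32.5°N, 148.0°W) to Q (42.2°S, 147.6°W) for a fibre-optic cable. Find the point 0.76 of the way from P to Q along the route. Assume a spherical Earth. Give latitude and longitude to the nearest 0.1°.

The haversine formula gives a central angle δ ≈ 1.304 rad (74.7°) between the endpoints.
Interpolate at f = 0.76 with slerp weights a = sin((1−f)δ)/sin δ ≈ 0.319, b = sin(fδ)/sin δ ≈ 0.867.
p = a·p₁ + b·p₂ ≈ (-0.771, -0.487, -0.411); φ = arcsin(p_z) ≈ -24.27°, λ = atan2(p_y, p_x) ≈ -147.72°.

≈ (24.3°S, 147.7°W)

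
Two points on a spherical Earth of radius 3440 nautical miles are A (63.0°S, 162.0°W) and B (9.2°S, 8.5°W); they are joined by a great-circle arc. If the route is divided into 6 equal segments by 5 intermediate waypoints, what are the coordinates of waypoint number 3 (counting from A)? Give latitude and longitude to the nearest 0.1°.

≈ (59.7°S, 27.7°W)

Convert each endpoint to a unit vector on the sphere (x = cos φ cos λ, y = cos φ sin λ, z = sin φ).
The central angle between the endpoints is δ = arccos(p₁·p₂) ≈ 1.832 rad (105.0°).
Interpolate at f = 3/6 with slerp weights a = sin((1−f)δ)/sin δ ≈ 0.821, b = sin(fδ)/sin δ ≈ 0.821.
p = a·p₁ + b·p₂ ≈ (0.447, -0.235, -0.863); φ = arcsin(p_z) ≈ -59.66°, λ = atan2(p_y, p_x) ≈ -27.73°.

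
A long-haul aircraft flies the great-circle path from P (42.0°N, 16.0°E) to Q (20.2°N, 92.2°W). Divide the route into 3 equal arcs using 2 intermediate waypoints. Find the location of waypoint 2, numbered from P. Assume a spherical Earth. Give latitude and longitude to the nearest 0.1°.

≈ (39.0°N, 65.4°W)

Write both endpoints as unit vectors p₁, p₂ with components (cos φ cos λ, cos φ sin λ, sin φ).
The central angle between the endpoints is δ = arccos(p₁·p₂) ≈ 1.558 rad (89.2°).
Interpolate at f = 2/3 with slerp weights a = sin((1−f)δ)/sin δ ≈ 0.496, b = sin(fδ)/sin δ ≈ 0.862.
p = a·p₁ + b·p₂ ≈ (0.323, -0.706, 0.630); φ = arcsin(p_z) ≈ 39.02°, λ = atan2(p_y, p_x) ≈ -65.40°.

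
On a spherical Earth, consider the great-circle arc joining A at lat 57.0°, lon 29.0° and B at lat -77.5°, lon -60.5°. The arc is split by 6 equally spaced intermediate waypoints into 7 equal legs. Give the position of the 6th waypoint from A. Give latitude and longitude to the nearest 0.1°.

Write both endpoints as unit vectors p₁, p₂ with components (cos φ cos λ, cos φ sin λ, sin φ).
The central angle between the endpoints is δ = arccos(p₁·p₂) ≈ 2.528 rad (144.9°).
Interpolate at f = 6/7 with slerp weights a = sin((1−f)δ)/sin δ ≈ 0.614, b = sin(fδ)/sin δ ≈ 1.438.
p = a·p₁ + b·p₂ ≈ (0.446, -0.109, -0.889); φ = arcsin(p_z) ≈ -62.69°, λ = atan2(p_y, p_x) ≈ -13.70°.

≈ lat -62.7°, lon -13.7°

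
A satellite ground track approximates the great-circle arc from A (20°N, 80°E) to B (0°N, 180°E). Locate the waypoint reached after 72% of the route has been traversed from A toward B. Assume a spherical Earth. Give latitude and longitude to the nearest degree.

The haversine formula gives a central angle δ ≈ 1.735 rad (99.4°) between the endpoints.
Interpolate at f = 0.72 with slerp weights a = sin((1−f)δ)/sin δ ≈ 0.473, b = sin(fδ)/sin δ ≈ 0.962.
p = a·p₁ + b·p₂ ≈ (-0.884, 0.438, 0.162); φ = arcsin(p_z) ≈ 9.31°, λ = atan2(p_y, p_x) ≈ 153.66°.

≈ (9°N, 154°E)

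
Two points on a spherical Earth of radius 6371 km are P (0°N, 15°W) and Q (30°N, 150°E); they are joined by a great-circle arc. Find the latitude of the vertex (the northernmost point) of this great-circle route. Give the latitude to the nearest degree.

The great circle lies in the plane with unit normal n̂ = (p₁ × p₂)/|p₁ × p₂|.
Here n̂_z ≈ +0.409; the vertex latitude is φ_max = arccos|n̂_z| ≈ 65.9°.

≈ 66°N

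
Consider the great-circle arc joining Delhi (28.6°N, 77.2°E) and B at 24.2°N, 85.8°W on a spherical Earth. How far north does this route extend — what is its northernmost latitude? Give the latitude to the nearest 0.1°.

≈ 73.4°N

The great circle lies in the plane with unit normal n̂ = (p₁ × p₂)/|p₁ × p₂|.
Here n̂_z ≈ -0.285; the vertex latitude is φ_max = arccos|n̂_z| ≈ 73.4°.
Check via Clairaut: cos φ_max = |cos φ₁| · sin C = cos(28.6°)·sin(18.9°) ≈ 0.285, again giving ≈ 73.4°.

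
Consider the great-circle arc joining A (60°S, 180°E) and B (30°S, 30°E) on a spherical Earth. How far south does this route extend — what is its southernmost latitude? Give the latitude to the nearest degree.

The great circle lies in the plane with unit normal n̂ = (p₁ × p₂)/|p₁ × p₂|.
Here n̂_z ≈ -0.217; the vertex latitude is φ_max = arccos|n̂_z| ≈ 77.5°.

≈ 77°S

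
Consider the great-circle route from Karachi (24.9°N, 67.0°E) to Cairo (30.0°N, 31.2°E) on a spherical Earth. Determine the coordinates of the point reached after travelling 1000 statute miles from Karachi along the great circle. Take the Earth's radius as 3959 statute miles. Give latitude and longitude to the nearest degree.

≈ (28°N, 51°E)

From cos δ = sin φ₁ sin φ₂ + cos φ₁ cos φ₂ cos Δλ, the central angle is δ ≈ 0.559 rad (32.0°). The total great-circle distance is δ·R ≈ 0.559 × 3959 ≈ 2214 mi, so the target fraction is f = 1000/2214 ≈ 0.452.
Interpolate at f ≈ 0.452 with slerp weights a = sin((1−f)δ)/sin δ ≈ 0.569, b = sin(fδ)/sin δ ≈ 0.471.
p = a·p₁ + b·p₂ ≈ (0.551, 0.686, 0.475); φ = arcsin(p_z) ≈ 28.36°, λ = atan2(p_y, p_x) ≈ 51.27°.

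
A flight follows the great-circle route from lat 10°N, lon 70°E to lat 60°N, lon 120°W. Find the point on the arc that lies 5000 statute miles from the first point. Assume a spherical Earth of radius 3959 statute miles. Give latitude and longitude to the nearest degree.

≈ lat 81°N, lon 103°E

Convert each endpoint to a unit vector on the sphere (x = cos φ cos λ, y = cos φ sin λ, z = sin φ).
The central angle between the endpoints is δ = arccos(p₁·p₂) ≈ 1.912 rad (109.5°). The total great-circle distance is δ·R ≈ 1.912 × 3959 ≈ 7569 mi, so the target fraction is f = 5000/7569 ≈ 0.661.
Interpolate at f ≈ 0.661 with slerp weights a = sin((1−f)δ)/sin δ ≈ 0.641, b = sin(fδ)/sin δ ≈ 1.011.
p = a·p₁ + b·p₂ ≈ (-0.037, 0.156, 0.987); φ = arcsin(p_z) ≈ 80.80°, λ = atan2(p_y, p_x) ≈ 103.31°.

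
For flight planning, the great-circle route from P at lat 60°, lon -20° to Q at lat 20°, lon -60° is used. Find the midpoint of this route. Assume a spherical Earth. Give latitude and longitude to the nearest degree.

≈ lat 42°, lon -46°

From cos δ = sin φ₁ sin φ₂ + cos φ₁ cos φ₂ cos Δλ, the central angle is δ ≈ 0.855 rad (49.0°).
Interpolate at f = 1/2 with slerp weights a = sin((1−f)δ)/sin δ ≈ 0.549, b = sin(fδ)/sin δ ≈ 0.549.
p = a·p₁ + b·p₂ ≈ (0.516, -0.541, 0.664); φ = arcsin(p_z) ≈ 41.59°, λ = atan2(p_y, p_x) ≈ -46.34°.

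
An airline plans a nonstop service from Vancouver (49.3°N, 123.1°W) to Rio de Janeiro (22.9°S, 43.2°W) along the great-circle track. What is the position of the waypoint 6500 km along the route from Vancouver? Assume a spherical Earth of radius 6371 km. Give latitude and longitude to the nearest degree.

≈ (11°N, 70°W)

Write both endpoints as unit vectors p₁, p₂ with components (cos φ cos λ, cos φ sin λ, sin φ).
The central angle between the endpoints is δ = arccos(p₁·p₂) ≈ 1.762 rad (100.9°). The total great-circle distance is δ·R ≈ 1.762 × 6371 ≈ 11223 km, so the target fraction is f = 6500/11223 ≈ 0.579.
Interpolate at f ≈ 0.579 with slerp weights a = sin((1−f)δ)/sin δ ≈ 0.688, b = sin(fδ)/sin δ ≈ 0.868.
p = a·p₁ + b·p₂ ≈ (0.338, -0.923, 0.184); φ = arcsin(p_z) ≈ 10.58°, λ = atan2(p_y, p_x) ≈ -69.89°.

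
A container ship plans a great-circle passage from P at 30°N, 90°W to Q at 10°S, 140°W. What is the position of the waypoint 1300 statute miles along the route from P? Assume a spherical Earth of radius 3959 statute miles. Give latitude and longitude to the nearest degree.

Convert each endpoint to a unit vector on the sphere (x = cos φ cos λ, y = cos φ sin λ, z = sin φ).
The central angle between the endpoints is δ = arccos(p₁·p₂) ≈ 1.091 rad (62.5°). The total great-circle distance is δ·R ≈ 1.091 × 3959 ≈ 4320 mi, so the target fraction is f = 1300/4320 ≈ 0.301.
Interpolate at f ≈ 0.301 with slerp weights a = sin((1−f)δ)/sin δ ≈ 0.779, b = sin(fδ)/sin δ ≈ 0.364.
p = a·p₁ + b·p₂ ≈ (-0.274, -0.905, 0.326); φ = arcsin(p_z) ≈ 19.04°, λ = atan2(p_y, p_x) ≈ -106.86°.

≈ 19°N, 107°W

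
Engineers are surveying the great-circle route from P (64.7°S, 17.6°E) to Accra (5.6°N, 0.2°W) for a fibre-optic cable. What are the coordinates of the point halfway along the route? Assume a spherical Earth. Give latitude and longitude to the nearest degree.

Write both endpoints as unit vectors p₁, p₂ with components (cos φ cos λ, cos φ sin λ, sin φ).
The central angle between the endpoints is δ = arccos(p₁·p₂) ≈ 1.249 rad (71.5°).
Interpolate at f = 1/2 with slerp weights a = sin((1−f)δ)/sin δ ≈ 0.616, b = sin(fδ)/sin δ ≈ 0.616.
p = a·p₁ + b·p₂ ≈ (0.864, 0.077, -0.497); φ = arcsin(p_z) ≈ -29.80°, λ = atan2(p_y, p_x) ≈ 5.12°.

≈ (30°S, 5°E)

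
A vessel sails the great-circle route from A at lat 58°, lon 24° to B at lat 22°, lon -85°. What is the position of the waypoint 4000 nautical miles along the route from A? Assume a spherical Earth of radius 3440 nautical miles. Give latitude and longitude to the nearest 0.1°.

Convert each endpoint to a unit vector on the sphere (x = cos φ cos λ, y = cos φ sin λ, z = sin φ).
The central angle between the endpoints is δ = arccos(p₁·p₂) ≈ 1.412 rad (80.9°). The total great-circle distance is δ·R ≈ 1.412 × 3440 ≈ 4859 nmi, so the target fraction is f = 4000/4859 ≈ 0.823.
Interpolate at f ≈ 0.823 with slerp weights a = sin((1−f)δ)/sin δ ≈ 0.250, b = sin(fδ)/sin δ ≈ 0.930.
p = a·p₁ + b·p₂ ≈ (0.196, -0.805, 0.560); φ = arcsin(p_z) ≈ 34.08°, λ = atan2(p_y, p_x) ≈ -76.30°.

≈ lat 34.1°, lon -76.3°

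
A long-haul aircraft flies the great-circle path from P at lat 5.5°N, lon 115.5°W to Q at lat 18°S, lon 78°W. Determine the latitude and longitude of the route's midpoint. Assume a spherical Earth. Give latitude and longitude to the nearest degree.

From cos δ = sin φ₁ sin φ₂ + cos φ₁ cos φ₂ cos Δλ, the central angle is δ ≈ 0.765 rad (43.8°).
Interpolate at f = 1/2 with slerp weights a = sin((1−f)δ)/sin δ ≈ 0.539, b = sin(fδ)/sin δ ≈ 0.539.
p = a·p₁ + b·p₂ ≈ (-0.124, -0.986, -0.115); φ = arcsin(p_z) ≈ -6.60°, λ = atan2(p_y, p_x) ≈ -97.19°.

≈ lat 7°S, lon 97°W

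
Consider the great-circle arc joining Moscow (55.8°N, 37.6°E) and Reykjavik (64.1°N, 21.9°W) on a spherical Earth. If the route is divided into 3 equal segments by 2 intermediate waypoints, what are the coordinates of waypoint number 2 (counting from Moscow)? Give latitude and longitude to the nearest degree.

Write both endpoints as unit vectors p₁, p₂ with components (cos φ cos λ, cos φ sin λ, sin φ).
The central angle between the endpoints is δ = arccos(p₁·p₂) ≈ 0.518 rad (29.7°).
Interpolate at f = 2/3 with slerp weights a = sin((1−f)δ)/sin δ ≈ 0.347, b = sin(fδ)/sin δ ≈ 0.684.
p = a·p₁ + b·p₂ ≈ (0.432, 0.008, 0.902); φ = arcsin(p_z) ≈ 64.43°, λ = atan2(p_y, p_x) ≈ 1.01°.

≈ (64°N, 1°E)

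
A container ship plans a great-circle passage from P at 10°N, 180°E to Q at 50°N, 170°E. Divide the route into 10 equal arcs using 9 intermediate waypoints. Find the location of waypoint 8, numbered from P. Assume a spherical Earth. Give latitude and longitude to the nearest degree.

≈ 42°N, 173°E

The haversine formula gives a central angle δ ≈ 0.713 rad (40.8°) between the endpoints.
Interpolate at f = 8/10 with slerp weights a = sin((1−f)δ)/sin δ ≈ 0.217, b = sin(fδ)/sin δ ≈ 0.826.
p = a·p₁ + b·p₂ ≈ (-0.737, 0.092, 0.670); φ = arcsin(p_z) ≈ 42.07°, λ = atan2(p_y, p_x) ≈ 172.87°.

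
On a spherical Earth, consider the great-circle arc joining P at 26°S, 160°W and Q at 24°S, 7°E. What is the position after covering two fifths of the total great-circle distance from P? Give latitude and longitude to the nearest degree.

≈ 72°S, 118°W

Convert each endpoint to a unit vector on the sphere (x = cos φ cos λ, y = cos φ sin λ, z = sin φ).
The central angle between the endpoints is δ = arccos(p₁·p₂) ≈ 2.242 rad (128.4°).
Interpolate at f = 2/5 with slerp weights a = sin((1−f)δ)/sin δ ≈ 1.244, b = sin(fδ)/sin δ ≈ 0.998.
p = a·p₁ + b·p₂ ≈ (-0.147, -0.271, -0.951); φ = arcsin(p_z) ≈ -72.03°, λ = atan2(p_y, p_x) ≈ -118.36°.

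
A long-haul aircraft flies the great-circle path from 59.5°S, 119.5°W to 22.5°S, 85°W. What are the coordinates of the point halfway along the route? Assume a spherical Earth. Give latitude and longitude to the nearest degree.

≈ 42°S, 97°W

From cos δ = sin φ₁ sin φ₂ + cos φ₁ cos φ₂ cos Δλ, the central angle is δ ≈ 0.773 rad (44.3°).
Interpolate at f = 1/2 with slerp weights a = sin((1−f)δ)/sin δ ≈ 0.540, b = sin(fδ)/sin δ ≈ 0.540.
p = a·p₁ + b·p₂ ≈ (-0.091, -0.735, -0.672); φ = arcsin(p_z) ≈ -42.19°, λ = atan2(p_y, p_x) ≈ -97.09°.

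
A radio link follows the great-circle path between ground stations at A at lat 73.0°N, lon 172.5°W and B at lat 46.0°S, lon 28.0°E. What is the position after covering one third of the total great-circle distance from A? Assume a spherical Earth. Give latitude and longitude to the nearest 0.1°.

≈ lat 53.4°N, lon 48.6°E

Convert each endpoint to a unit vector on the sphere (x = cos φ cos λ, y = cos φ sin λ, z = sin φ).
The central angle between the endpoints is δ = arccos(p₁·p₂) ≈ 2.643 rad (151.4°).
Interpolate at f = 1/3 with slerp weights a = sin((1−f)δ)/sin δ ≈ 2.052, b = sin(fδ)/sin δ ≈ 1.612.
p = a·p₁ + b·p₂ ≈ (0.394, 0.447, 0.803); φ = arcsin(p_z) ≈ 53.40°, λ = atan2(p_y, p_x) ≈ 48.64°.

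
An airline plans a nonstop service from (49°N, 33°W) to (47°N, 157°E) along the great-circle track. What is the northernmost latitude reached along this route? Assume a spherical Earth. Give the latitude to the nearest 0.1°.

≈ 85.5°N

The great circle lies in the plane with unit normal n̂ = (p₁ × p₂)/|p₁ × p₂|.
Here n̂_z ≈ -0.078; the vertex latitude is φ_max = arccos|n̂_z| ≈ 85.5°.
Check via Clairaut: cos φ_max = |cos φ₁| · sin C = cos(49.0°)·sin(6.8°) ≈ 0.078, again giving ≈ 85.5°.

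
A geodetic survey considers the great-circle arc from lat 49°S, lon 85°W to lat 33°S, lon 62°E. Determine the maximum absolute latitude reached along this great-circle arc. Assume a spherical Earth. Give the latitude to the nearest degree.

≈ 73°S

The great circle lies in the plane with unit normal n̂ = (p₁ × p₂)/|p₁ × p₂|.
Here n̂_z ≈ +0.300; the vertex latitude is φ_max = arccos|n̂_z| ≈ 72.5°.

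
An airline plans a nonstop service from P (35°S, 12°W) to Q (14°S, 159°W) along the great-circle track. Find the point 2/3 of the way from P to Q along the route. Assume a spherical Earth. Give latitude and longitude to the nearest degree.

Write both endpoints as unit vectors p₁, p₂ with components (cos φ cos λ, cos φ sin λ, sin φ).
The central angle between the endpoints is δ = arccos(p₁·p₂) ≈ 2.127 rad (121.9°).
Interpolate at f = 2/3 with slerp weights a = sin((1−f)δ)/sin δ ≈ 0.767, b = sin(fδ)/sin δ ≈ 1.164.
p = a·p₁ + b·p₂ ≈ (-0.440, -0.535, -0.721); φ = arcsin(p_z) ≈ -46.15°, λ = atan2(p_y, p_x) ≈ -129.42°.

≈ (46°S, 129°W)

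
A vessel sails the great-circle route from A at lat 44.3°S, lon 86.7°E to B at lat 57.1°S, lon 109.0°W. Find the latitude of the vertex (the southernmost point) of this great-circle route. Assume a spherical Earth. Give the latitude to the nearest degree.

The great circle lies in the plane with unit normal n̂ = (p₁ × p₂)/|p₁ × p₂|.
Here n̂_z ≈ +0.108; the vertex latitude is φ_max = arccos|n̂_z| ≈ 83.8°.

≈ 84°S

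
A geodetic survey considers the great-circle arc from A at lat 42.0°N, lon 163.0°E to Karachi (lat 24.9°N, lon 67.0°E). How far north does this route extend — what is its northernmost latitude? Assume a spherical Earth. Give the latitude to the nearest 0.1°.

≈ 46.7°N

The great circle lies in the plane with unit normal n̂ = (p₁ × p₂)/|p₁ × p₂|.
Here n̂_z ≈ -0.686; the vertex latitude is φ_max = arccos|n̂_z| ≈ 46.7°.
Check via Clairaut: cos φ_max = |cos φ₁| · sin C = cos(42.0°)·sin(67.4°) ≈ 0.686, again giving ≈ 46.7°.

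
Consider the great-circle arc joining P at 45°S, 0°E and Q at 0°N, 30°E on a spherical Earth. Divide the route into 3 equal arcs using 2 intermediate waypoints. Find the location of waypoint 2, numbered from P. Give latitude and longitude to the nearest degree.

≈ 16°S, 22°E

From cos δ = sin φ₁ sin φ₂ + cos φ₁ cos φ₂ cos Δλ, the central angle is δ ≈ 0.912 rad (52.2°).
Interpolate at f = 2/3 with slerp weights a = sin((1−f)δ)/sin δ ≈ 0.379, b = sin(fδ)/sin δ ≈ 0.722.
p = a·p₁ + b·p₂ ≈ (0.893, 0.361, -0.268); φ = arcsin(p_z) ≈ -15.53°, λ = atan2(p_y, p_x) ≈ 22.02°.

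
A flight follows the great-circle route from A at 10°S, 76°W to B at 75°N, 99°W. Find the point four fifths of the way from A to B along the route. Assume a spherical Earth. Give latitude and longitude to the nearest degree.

≈ 58°N, 86°W

Write both endpoints as unit vectors p₁, p₂ with components (cos φ cos λ, cos φ sin λ, sin φ).
The central angle between the endpoints is δ = arccos(p₁·p₂) ≈ 1.504 rad (86.2°).
Interpolate at f = 4/5 with slerp weights a = sin((1−f)δ)/sin δ ≈ 0.297, b = sin(fδ)/sin δ ≈ 0.935.
p = a·p₁ + b·p₂ ≈ (0.033, -0.523, 0.852); φ = arcsin(p_z) ≈ 58.41°, λ = atan2(p_y, p_x) ≈ -86.40°.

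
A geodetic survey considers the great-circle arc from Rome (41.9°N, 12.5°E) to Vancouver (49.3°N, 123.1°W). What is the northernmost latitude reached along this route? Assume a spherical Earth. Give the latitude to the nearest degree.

≈ 70°N

The great circle lies in the plane with unit normal n̂ = (p₁ × p₂)/|p₁ × p₂|.
Here n̂_z ≈ -0.344; the vertex latitude is φ_max = arccos|n̂_z| ≈ 69.9°.
Check via Clairaut: cos φ_max = |cos φ₁| · sin C = cos(41.9°)·sin(27.5°) ≈ 0.344, again giving ≈ 69.9°.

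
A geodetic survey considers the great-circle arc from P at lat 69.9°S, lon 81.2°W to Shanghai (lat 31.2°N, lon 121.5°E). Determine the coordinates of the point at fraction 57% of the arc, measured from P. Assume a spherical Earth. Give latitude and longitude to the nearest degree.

Write both endpoints as unit vectors p₁, p₂ with components (cos φ cos λ, cos φ sin λ, sin φ).
The central angle between the endpoints is δ = arccos(p₁·p₂) ≈ 2.431 rad (139.3°).
Interpolate at f = 0.57 with slerp weights a = sin((1−f)δ)/sin δ ≈ 1.325, b = sin(fδ)/sin δ ≈ 1.506.
p = a·p₁ + b·p₂ ≈ (-0.603, 0.648, -0.464); φ = arcsin(p_z) ≈ -27.68°, λ = atan2(p_y, p_x) ≈ 132.95°.

≈ lat 28°S, lon 133°E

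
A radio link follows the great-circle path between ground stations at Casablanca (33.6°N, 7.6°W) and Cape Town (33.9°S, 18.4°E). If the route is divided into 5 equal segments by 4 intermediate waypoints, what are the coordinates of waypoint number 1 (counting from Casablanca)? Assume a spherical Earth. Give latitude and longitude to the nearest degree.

The haversine formula gives a central angle δ ≈ 1.253 rad (71.8°) between the endpoints.
Interpolate at f = 1/5 with slerp weights a = sin((1−f)δ)/sin δ ≈ 0.887, b = sin(fδ)/sin δ ≈ 0.261.
p = a·p₁ + b·p₂ ≈ (0.938, -0.029, 0.345); φ = arcsin(p_z) ≈ 20.20°, λ = atan2(p_y, p_x) ≈ -1.79°.

≈ 20°N, 2°W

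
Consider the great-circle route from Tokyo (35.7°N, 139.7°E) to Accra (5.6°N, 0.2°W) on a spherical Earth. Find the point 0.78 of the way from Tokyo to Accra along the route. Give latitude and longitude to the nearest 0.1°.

From cos δ = sin φ₁ sin φ₂ + cos φ₁ cos φ₂ cos Δλ, the central angle is δ ≈ 2.167 rad (124.1°).
Interpolate at f = 0.78 with slerp weights a = sin((1−f)δ)/sin δ ≈ 0.554, b = sin(fδ)/sin δ ≈ 1.200.
p = a·p₁ + b·p₂ ≈ (0.851, 0.287, 0.441); φ = arcsin(p_z) ≈ 26.14°, λ = atan2(p_y, p_x) ≈ 18.65°.

≈ 26.1°N, 18.6°E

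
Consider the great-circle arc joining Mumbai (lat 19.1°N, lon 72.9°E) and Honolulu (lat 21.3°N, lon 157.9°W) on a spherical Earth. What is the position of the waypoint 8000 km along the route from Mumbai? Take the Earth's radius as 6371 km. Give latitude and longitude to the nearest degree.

The haversine formula gives a central angle δ ≈ 2.024 rad (115.9°) between the endpoints. The total great-circle distance is δ·R ≈ 2.024 × 6371 ≈ 12893 km, so the target fraction is f = 8000/12893 ≈ 0.620.
Interpolate at f ≈ 0.620 with slerp weights a = sin((1−f)δ)/sin δ ≈ 0.773, b = sin(fδ)/sin δ ≈ 1.057.
p = a·p₁ + b·p₂ ≈ (-0.698, 0.327, 0.637); φ = arcsin(p_z) ≈ 39.56°, λ = atan2(p_y, p_x) ≈ 154.89°.

≈ lat 40°N, lon 155°E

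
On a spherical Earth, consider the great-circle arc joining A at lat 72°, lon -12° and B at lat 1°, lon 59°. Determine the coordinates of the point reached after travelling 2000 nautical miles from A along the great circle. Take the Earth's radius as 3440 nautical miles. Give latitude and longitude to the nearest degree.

≈ lat 48°, lon 39°

Convert each endpoint to a unit vector on the sphere (x = cos φ cos λ, y = cos φ sin λ, z = sin φ).
The central angle between the endpoints is δ = arccos(p₁·p₂) ≈ 1.453 rad (83.3°). The total great-circle distance is δ·R ≈ 1.453 × 3440 ≈ 4999 nmi, so the target fraction is f = 2000/4999 ≈ 0.400.
Interpolate at f ≈ 0.400 with slerp weights a = sin((1−f)δ)/sin δ ≈ 0.771, b = sin(fδ)/sin δ ≈ 0.553.
p = a·p₁ + b·p₂ ≈ (0.518, 0.424, 0.743); φ = arcsin(p_z) ≈ 47.97°, λ = atan2(p_y, p_x) ≈ 39.34°.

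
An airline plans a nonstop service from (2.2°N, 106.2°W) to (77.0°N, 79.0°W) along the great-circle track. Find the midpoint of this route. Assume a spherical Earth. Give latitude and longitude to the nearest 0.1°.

The haversine formula gives a central angle δ ≈ 1.331 rad (76.3°) between the endpoints.
Interpolate at f = 1/2 with slerp weights a = sin((1−f)δ)/sin δ ≈ 0.636, b = sin(fδ)/sin δ ≈ 0.636.
p = a·p₁ + b·p₂ ≈ (-0.150, -0.750, 0.644); φ = arcsin(p_z) ≈ 40.08°, λ = atan2(p_y, p_x) ≈ -101.30°.

≈ (40.1°N, 101.3°W)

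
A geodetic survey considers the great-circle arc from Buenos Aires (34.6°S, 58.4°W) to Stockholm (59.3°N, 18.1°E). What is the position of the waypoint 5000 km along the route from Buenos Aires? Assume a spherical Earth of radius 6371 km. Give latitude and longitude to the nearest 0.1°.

Write both endpoints as unit vectors p₁, p₂ with components (cos φ cos λ, cos φ sin λ, sin φ).
The central angle between the endpoints is δ = arccos(p₁·p₂) ≈ 1.972 rad (113.0°). The total great-circle distance is δ·R ≈ 1.972 × 6371 ≈ 12561 km, so the target fraction is f = 5000/12561 ≈ 0.398.
Interpolate at f ≈ 0.398 with slerp weights a = sin((1−f)δ)/sin δ ≈ 1.007, b = sin(fδ)/sin δ ≈ 0.768.
p = a·p₁ + b·p₂ ≈ (0.807, -0.584, 0.088); φ = arcsin(p_z) ≈ 5.06°, λ = atan2(p_y, p_x) ≈ -35.91°.

≈ 5.1°N, 35.9°W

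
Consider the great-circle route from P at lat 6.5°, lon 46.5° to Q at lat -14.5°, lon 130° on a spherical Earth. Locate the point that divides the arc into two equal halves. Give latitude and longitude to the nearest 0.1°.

The haversine formula gives a central angle δ ≈ 1.490 rad (85.4°) between the endpoints.
Interpolate at f = 1/2 with slerp weights a = sin((1−f)δ)/sin δ ≈ 0.680, b = sin(fδ)/sin δ ≈ 0.680.
p = a·p₁ + b·p₂ ≈ (0.042, 0.995, -0.093); φ = arcsin(p_z) ≈ -5.35°, λ = atan2(p_y, p_x) ≈ 87.59°.

≈ lat -5.4°, lon 87.6°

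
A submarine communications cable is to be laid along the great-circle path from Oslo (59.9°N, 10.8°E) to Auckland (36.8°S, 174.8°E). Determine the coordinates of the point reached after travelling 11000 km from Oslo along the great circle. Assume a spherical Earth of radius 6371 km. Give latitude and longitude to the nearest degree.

The haversine formula gives a central angle δ ≈ 2.700 rad (154.7°) between the endpoints. The total great-circle distance is δ·R ≈ 2.700 × 6371 ≈ 17205 km, so the target fraction is f = 11000/17205 ≈ 0.639.
Interpolate at f ≈ 0.639 with slerp weights a = sin((1−f)δ)/sin δ ≈ 1.937, b = sin(fδ)/sin δ ≈ 2.314.
p = a·p₁ + b·p₂ ≈ (-0.891, 0.350, 0.290); φ = arcsin(p_z) ≈ 16.85°, λ = atan2(p_y, p_x) ≈ 158.55°.

≈ 17°N, 159°E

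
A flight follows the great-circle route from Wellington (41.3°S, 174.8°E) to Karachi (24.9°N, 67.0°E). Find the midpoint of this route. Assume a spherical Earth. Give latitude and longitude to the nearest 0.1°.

Convert each endpoint to a unit vector on the sphere (x = cos φ cos λ, y = cos φ sin λ, z = sin φ).
The central angle between the endpoints is δ = arccos(p₁·p₂) ≈ 2.079 rad (119.1°).
Interpolate at f = 1/2 with slerp weights a = sin((1−f)δ)/sin δ ≈ 0.986, b = sin(fδ)/sin δ ≈ 0.986.
p = a·p₁ + b·p₂ ≈ (-0.388, 0.891, -0.236); φ = arcsin(p_z) ≈ -13.63°, λ = atan2(p_y, p_x) ≈ 113.56°.

≈ 13.6°S, 113.6°E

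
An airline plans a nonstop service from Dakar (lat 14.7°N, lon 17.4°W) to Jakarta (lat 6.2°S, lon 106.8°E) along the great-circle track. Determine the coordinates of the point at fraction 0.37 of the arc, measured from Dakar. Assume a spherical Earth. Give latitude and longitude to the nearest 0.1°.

The haversine formula gives a central angle δ ≈ 2.175 rad (124.6°) between the endpoints.
Interpolate at f = 0.37 with slerp weights a = sin((1−f)δ)/sin δ ≈ 1.191, b = sin(fδ)/sin δ ≈ 0.875.
p = a·p₁ + b·p₂ ≈ (0.847, 0.489, 0.208); φ = arcsin(p_z) ≈ 11.98°, λ = atan2(p_y, p_x) ≈ 29.98°.

≈ lat 12.0°N, lon 30.0°E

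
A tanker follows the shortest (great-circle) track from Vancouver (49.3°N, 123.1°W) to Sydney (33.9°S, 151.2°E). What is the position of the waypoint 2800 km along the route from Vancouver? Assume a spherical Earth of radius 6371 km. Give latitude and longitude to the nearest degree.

The haversine formula gives a central angle δ ≈ 1.963 rad (112.5°) between the endpoints. The total great-circle distance is δ·R ≈ 1.963 × 6371 ≈ 12507 km, so the target fraction is f = 2800/12507 ≈ 0.224.
Interpolate at f ≈ 0.224 with slerp weights a = sin((1−f)δ)/sin δ ≈ 1.081, b = sin(fδ)/sin δ ≈ 0.460.
p = a·p₁ + b·p₂ ≈ (-0.720, -0.406, 0.563); φ = arcsin(p_z) ≈ 34.24°, λ = atan2(p_y, p_x) ≈ -150.55°.

≈ 34°N, 151°W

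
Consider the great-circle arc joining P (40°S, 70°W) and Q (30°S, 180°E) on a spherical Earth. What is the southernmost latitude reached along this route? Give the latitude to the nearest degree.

The great circle lies in the plane with unit normal n̂ = (p₁ × p₂)/|p₁ × p₂|.
Here n̂_z ≈ -0.626; the vertex latitude is φ_max = arccos|n̂_z| ≈ 51.2°.

≈ 51°S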